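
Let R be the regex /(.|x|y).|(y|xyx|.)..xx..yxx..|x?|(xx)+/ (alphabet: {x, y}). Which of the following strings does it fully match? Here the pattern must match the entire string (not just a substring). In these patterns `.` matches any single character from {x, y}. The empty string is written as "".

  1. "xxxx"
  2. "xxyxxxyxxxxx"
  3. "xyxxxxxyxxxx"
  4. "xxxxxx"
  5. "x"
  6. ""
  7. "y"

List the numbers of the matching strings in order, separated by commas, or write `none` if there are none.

1, 3, 4, 5, 6

1. "xxxx" → match
2. "xxyxxxyxxxxx" → no match
3. "xyxxxxxyxxxx" → match
4. "xxxxxx" → match
5. "x" → match
6. "" → match
7. "y" → no match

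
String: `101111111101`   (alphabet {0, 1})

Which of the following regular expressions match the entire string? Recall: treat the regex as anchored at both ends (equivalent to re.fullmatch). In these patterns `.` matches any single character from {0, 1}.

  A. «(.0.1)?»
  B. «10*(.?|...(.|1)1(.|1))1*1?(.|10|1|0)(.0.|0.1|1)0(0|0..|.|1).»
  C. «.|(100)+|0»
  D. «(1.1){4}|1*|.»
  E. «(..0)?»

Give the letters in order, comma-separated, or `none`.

A → no match
B → no match
C → no match
D → match
E → no match

D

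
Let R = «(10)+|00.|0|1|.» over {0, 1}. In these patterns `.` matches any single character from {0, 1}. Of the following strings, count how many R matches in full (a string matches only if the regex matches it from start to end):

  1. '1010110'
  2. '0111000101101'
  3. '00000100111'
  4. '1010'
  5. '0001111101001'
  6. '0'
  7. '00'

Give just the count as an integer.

2

1 → no match
2 → no match
3 → no match
4 → match
5 → no match
6 → match
7 → no match
Total matched: 2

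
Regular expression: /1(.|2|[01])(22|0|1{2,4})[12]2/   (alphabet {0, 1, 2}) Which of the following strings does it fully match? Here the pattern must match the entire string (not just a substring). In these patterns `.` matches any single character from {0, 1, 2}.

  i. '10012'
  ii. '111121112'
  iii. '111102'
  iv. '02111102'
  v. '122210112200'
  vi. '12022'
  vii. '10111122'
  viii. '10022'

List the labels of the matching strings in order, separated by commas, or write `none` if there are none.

i, vi, vii, viii

i → match
ii → no match
iii → no match
iv → no match — must start with '1'
v → no match — must end with '2'
vi → match
vii → match
viii → match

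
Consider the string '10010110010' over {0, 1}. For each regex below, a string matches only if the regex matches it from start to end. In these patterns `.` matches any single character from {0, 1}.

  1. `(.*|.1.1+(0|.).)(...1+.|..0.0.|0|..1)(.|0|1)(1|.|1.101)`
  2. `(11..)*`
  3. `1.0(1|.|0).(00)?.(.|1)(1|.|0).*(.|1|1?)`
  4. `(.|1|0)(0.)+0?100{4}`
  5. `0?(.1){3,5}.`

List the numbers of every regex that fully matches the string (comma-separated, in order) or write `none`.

1, 3

1 → match
2 → no match
3 → match
4 → no match
5 → no match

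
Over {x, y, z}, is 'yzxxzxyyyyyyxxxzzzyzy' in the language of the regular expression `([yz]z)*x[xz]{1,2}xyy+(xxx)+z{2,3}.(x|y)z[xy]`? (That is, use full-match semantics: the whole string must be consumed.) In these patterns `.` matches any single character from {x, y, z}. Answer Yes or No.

Yes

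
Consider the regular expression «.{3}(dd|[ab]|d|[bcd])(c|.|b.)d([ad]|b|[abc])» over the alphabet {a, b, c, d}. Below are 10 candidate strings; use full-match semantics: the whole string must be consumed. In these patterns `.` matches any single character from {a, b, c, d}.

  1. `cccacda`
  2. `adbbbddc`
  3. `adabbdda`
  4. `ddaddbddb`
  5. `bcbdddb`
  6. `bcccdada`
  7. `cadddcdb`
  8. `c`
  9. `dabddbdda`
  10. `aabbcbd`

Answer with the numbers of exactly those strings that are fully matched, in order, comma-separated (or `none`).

1, 2, 3, 4, 5, 7, 9

1. `cccacda` → match
2. `adbbbddc` → match
3. `adabbdda` → match
4. `ddaddbddb` → match
5. `bcbdddb` → match
6. `bcccdada` → no match
7. `cadddcdb` → match
8. `c` → no match
9. `dabddbdda` → match
10. `aabbcbd` → no match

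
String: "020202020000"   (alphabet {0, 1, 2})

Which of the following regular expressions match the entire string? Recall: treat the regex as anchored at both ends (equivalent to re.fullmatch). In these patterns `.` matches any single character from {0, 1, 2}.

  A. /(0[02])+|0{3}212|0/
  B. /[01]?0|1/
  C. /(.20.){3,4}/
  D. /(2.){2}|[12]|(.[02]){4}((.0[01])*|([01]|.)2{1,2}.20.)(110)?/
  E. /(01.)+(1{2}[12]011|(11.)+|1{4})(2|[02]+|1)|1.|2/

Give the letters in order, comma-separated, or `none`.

A

A → match
B → no match
C → no match
D → no match
E → no match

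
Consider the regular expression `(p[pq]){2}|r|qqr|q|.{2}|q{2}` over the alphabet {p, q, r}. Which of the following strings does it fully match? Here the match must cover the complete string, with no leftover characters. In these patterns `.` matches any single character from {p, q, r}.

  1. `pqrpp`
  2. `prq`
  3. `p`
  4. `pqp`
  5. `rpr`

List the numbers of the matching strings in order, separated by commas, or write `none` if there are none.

none

1 → no match
2 → no match
3 → no match
4 → no match
5 → no match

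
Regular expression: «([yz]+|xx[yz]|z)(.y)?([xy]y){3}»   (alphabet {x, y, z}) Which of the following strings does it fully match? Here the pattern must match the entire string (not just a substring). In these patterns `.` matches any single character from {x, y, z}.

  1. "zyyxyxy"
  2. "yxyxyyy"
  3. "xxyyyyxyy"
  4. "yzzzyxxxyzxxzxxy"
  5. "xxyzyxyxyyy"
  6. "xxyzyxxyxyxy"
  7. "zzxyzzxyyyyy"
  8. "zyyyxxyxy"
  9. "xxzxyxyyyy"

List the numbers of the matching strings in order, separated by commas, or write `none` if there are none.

1. "zyyxyxy" → match
2. "yxyxyyy" → match
3. "xxyyyyxyy" → no match
4 → no match
5. "xxyzyxyxyyy" → match
6. "xxyzyxxyxyxy" → no match
7. "zzxyzzxyyyyy" → no match
8. "zyyyxxyxy" → no match
9. "xxzxyxyyyy" → no match

1, 2, 5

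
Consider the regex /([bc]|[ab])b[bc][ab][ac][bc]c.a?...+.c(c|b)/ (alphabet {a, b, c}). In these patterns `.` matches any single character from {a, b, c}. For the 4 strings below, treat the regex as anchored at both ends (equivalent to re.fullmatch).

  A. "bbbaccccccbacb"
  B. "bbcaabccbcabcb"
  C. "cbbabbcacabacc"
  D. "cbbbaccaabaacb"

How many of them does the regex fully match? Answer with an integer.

A → match
B → match
C → no match
D → match
Total matched: 3

3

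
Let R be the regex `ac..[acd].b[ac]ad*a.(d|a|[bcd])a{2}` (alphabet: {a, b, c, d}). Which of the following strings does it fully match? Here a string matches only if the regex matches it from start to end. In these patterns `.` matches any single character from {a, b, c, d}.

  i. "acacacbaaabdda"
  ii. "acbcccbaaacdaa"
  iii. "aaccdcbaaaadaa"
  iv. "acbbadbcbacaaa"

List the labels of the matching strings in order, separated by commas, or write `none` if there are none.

i → no match
ii → match
iii → no match — must start with "ac"
iv → no match

ii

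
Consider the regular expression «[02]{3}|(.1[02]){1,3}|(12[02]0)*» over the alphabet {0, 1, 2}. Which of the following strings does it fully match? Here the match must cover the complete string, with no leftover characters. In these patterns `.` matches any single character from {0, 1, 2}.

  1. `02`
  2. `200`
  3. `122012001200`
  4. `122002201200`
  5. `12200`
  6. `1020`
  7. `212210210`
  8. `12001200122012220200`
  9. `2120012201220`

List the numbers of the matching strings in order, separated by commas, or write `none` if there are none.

2, 3, 7

1 → no match
2 → match
3 → match
4 → no match
5 → no match
6 → no match
7 → match
8 → no match
9 → no match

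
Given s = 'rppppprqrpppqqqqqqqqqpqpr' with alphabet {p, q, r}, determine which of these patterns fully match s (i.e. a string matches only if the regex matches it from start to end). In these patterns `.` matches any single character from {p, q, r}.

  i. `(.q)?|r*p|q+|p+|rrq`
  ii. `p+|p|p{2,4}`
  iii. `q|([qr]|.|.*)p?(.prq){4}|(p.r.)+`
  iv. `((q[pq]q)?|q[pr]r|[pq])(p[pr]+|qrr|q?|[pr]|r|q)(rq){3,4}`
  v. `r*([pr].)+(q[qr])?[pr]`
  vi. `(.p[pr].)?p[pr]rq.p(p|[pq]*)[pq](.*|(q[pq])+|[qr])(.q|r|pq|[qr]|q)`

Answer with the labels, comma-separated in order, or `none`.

i → no match
ii → no match — must start with 'p'
iii → no match
iv → no match — must end with 'rq'
v → no match
vi → match

vi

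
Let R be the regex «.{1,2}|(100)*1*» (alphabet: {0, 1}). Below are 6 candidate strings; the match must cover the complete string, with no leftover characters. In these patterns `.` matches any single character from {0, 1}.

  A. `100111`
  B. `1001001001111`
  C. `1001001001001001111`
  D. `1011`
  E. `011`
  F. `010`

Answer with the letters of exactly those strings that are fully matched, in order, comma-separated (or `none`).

A → match
B → match
C → match
D → no match
E → no match
F → no match

A, B, C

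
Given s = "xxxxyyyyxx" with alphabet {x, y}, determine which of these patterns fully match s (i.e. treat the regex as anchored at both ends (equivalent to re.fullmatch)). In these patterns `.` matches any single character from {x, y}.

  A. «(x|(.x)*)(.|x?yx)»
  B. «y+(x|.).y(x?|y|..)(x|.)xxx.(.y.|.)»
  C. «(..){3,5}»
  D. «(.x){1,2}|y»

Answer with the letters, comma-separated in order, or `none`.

A → no match
B → no match — must start with "y"
C → match
D → no match

C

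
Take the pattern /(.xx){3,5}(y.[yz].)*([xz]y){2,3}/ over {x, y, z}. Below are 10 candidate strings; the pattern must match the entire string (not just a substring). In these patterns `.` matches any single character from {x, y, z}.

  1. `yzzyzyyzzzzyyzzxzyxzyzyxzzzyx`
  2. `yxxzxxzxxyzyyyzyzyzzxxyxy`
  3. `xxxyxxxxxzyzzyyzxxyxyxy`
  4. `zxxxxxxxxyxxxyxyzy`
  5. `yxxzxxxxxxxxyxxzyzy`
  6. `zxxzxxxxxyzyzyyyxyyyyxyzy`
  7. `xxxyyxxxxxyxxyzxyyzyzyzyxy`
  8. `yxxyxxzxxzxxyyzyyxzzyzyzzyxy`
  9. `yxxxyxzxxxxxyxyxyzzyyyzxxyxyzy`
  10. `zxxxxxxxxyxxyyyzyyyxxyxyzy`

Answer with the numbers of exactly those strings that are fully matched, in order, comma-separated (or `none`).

2, 4, 5, 6, 8, 10

1 → no match — must end with `y`
2 → match
3 → no match
4 → match
5 → match
6 → match
7 → no match
8 → match
9 → no match
10 → match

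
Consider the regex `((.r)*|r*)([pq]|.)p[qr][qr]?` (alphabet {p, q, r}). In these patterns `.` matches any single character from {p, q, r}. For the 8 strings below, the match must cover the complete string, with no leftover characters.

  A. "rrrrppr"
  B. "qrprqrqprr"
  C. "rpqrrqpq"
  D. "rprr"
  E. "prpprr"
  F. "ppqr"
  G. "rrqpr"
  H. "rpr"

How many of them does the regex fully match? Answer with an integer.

7

A → match
B → match
C → no match
D → match
E → match
F → match
G → match
H → match
Total matched: 7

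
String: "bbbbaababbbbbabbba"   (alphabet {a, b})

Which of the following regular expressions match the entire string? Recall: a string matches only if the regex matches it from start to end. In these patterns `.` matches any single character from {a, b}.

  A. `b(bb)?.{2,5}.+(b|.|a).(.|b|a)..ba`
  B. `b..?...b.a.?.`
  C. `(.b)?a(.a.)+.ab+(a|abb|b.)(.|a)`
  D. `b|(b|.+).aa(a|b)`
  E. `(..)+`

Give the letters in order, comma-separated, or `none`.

A, E

A → match
B → no match
C → no match
D → no match
E → match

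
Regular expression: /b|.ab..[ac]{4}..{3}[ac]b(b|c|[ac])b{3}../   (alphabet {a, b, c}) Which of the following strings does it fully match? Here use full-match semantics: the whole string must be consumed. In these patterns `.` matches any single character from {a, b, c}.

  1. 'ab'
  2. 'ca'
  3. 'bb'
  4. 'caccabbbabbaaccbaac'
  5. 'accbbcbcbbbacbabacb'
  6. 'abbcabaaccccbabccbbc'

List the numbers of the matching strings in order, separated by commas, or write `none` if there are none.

1 → no match
2 → no match
3 → no match
4 → no match
5 → no match
6 → no match

none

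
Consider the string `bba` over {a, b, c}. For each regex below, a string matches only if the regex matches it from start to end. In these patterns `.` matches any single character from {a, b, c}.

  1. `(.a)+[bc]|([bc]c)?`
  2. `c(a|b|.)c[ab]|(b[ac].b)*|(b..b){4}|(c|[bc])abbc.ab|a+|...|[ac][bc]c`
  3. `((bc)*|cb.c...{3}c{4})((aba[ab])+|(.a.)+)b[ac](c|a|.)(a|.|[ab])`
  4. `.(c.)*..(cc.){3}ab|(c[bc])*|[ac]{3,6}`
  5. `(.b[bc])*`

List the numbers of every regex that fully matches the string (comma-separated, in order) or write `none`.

1 → no match
2 → match
3 → no match
4 → no match
5 → no match

2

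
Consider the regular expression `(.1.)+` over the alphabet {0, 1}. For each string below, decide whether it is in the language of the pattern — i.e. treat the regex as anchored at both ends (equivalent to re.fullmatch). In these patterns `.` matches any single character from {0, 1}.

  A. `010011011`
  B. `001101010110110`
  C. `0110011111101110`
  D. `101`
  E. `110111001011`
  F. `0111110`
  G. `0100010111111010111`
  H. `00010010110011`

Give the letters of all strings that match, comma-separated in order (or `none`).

A

A. `010011011` → match
B → no match
C → no match
D. `101` → no match
E. `110111001011` → no match
F. `0111110` → no match
G → no match
H → no match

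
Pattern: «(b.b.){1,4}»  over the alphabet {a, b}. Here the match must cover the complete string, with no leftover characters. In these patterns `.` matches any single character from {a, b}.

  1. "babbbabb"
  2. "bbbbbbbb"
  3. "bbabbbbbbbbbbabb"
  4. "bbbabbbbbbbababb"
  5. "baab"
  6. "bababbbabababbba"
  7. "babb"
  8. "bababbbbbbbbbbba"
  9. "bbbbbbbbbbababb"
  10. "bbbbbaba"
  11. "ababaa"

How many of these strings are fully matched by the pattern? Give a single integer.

7

1. "babbbabb" → match
2. "bbbbbbbb" → match
3 → no match
4 → match
5. "baab" → no match
6 → match
7. "babb" → match
8 → match
9 → no match
10. "bbbbbaba" → match
11. "ababaa" → no match — must start with "b"
Total matched: 7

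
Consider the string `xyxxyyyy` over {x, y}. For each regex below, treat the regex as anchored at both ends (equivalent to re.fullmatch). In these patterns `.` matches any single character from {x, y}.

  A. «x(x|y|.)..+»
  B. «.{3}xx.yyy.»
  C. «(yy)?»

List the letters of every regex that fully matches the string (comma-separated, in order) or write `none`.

A → match
B → no match
C → no match

A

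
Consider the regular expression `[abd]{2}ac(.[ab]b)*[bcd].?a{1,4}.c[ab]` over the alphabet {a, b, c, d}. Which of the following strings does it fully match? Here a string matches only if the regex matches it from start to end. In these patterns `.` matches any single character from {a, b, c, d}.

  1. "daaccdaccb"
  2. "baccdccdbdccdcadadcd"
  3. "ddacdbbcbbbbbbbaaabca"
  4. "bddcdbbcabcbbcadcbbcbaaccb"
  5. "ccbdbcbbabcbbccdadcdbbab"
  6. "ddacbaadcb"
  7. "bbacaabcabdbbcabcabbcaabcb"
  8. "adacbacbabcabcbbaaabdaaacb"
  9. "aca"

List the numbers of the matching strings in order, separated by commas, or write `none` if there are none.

1 → match
2 → no match
3 → match
4 → no match
5 → no match
6 → match
7 → match
8 → no match
9 → no match

1, 3, 6, 7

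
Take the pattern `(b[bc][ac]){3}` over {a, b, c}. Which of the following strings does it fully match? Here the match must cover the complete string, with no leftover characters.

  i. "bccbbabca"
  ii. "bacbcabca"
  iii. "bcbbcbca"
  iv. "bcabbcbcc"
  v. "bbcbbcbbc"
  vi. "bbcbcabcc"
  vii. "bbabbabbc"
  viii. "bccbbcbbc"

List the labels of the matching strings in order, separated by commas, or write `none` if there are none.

i → match
ii → no match
iii → no match
iv → match
v → match
vi → match
vii → match
viii → match

i, iv, v, vi, vii, viii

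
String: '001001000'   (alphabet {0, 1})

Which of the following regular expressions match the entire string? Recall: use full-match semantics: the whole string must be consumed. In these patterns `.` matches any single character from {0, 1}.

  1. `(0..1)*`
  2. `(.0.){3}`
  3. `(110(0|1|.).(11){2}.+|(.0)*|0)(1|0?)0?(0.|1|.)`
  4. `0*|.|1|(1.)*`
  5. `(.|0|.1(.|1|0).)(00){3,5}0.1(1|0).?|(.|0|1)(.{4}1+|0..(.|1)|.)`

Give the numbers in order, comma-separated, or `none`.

2

1 → no match
2 → match
3 → no match
4 → no match
5 → no match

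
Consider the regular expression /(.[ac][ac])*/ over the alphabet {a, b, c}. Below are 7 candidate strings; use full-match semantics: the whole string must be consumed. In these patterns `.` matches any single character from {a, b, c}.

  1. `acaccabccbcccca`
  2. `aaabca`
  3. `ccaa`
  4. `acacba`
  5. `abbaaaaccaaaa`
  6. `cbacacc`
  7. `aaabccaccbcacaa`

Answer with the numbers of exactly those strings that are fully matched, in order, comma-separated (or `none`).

1 → match
2 → match
3 → no match
4 → no match
5 → no match
6 → no match
7 → match

1, 2, 7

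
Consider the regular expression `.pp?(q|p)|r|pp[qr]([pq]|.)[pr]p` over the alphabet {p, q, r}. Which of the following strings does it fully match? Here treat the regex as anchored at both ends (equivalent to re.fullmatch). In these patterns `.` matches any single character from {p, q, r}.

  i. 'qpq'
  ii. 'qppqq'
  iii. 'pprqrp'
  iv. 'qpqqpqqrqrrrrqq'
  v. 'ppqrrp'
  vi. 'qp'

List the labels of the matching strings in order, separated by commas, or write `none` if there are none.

i → match
ii → no match
iii → match
iv → no match
v → match
vi → no match

i, iii, v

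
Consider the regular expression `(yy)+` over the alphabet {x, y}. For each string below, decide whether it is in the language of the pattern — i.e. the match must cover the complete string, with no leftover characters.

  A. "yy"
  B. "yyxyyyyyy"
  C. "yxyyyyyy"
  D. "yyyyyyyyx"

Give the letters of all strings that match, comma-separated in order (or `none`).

A → match
B → no match
C → no match — must start with "yy"
D → no match — must end with "yy"

A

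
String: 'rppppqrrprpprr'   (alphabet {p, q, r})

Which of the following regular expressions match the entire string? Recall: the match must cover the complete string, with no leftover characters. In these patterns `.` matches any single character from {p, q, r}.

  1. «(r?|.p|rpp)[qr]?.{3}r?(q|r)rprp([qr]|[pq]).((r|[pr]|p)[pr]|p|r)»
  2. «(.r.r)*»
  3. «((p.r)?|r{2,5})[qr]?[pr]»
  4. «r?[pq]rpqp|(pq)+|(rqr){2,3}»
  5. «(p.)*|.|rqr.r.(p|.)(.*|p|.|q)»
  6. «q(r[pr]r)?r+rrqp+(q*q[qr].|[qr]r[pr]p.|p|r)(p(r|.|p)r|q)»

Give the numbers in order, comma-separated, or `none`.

1

1 → match
2 → no match
3 → no match
4 → no match
5 → no match
6 → no match — must start with 'q'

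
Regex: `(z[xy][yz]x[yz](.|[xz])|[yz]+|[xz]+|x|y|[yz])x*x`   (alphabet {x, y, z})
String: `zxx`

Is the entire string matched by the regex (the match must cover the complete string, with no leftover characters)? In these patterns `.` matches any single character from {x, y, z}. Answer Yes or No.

Yes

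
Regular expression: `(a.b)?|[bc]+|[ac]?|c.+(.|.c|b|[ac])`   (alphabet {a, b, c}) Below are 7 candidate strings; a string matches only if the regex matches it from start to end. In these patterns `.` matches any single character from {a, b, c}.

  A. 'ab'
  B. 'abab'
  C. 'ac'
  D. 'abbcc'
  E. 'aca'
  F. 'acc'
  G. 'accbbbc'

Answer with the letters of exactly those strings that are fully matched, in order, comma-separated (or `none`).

none

A → no match
B → no match
C → no match
D → no match
E → no match
F → no match
G → no match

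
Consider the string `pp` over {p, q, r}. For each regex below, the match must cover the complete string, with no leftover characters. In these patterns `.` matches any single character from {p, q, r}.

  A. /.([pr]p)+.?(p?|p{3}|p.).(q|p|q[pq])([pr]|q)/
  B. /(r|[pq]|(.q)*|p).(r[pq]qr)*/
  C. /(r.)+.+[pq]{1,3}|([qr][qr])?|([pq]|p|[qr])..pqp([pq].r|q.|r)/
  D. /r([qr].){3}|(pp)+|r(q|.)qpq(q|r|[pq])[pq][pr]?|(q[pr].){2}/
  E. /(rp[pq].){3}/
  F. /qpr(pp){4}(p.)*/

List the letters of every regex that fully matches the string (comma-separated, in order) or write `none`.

B, D

A → no match
B → match
C → no match
D → match
E → no match — must start with `rp`
F → no match — must start with `qprpp`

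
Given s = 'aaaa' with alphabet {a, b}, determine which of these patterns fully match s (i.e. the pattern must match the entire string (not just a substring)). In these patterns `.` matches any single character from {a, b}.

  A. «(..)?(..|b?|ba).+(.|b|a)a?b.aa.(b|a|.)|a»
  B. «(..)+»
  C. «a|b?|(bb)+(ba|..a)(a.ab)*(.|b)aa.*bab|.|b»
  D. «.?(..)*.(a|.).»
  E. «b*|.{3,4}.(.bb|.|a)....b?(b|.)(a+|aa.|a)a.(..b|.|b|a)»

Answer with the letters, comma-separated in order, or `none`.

A → no match
B → match
C → no match
D → match
E → no match

B, D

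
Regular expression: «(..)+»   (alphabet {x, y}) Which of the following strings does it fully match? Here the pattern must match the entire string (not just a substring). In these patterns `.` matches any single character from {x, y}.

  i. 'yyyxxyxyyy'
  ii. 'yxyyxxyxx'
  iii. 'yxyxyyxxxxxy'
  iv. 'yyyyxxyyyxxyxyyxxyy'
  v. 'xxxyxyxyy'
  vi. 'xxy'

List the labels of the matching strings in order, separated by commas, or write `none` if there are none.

i. 'yyyxxyxyyy' → match
ii. 'yxyyxxyxx' → no match
iii. 'yxyxyyxxxxxy' → match
iv → no match
v. 'xxxyxyxyy' → no match
vi. 'xxy' → no match

i, iii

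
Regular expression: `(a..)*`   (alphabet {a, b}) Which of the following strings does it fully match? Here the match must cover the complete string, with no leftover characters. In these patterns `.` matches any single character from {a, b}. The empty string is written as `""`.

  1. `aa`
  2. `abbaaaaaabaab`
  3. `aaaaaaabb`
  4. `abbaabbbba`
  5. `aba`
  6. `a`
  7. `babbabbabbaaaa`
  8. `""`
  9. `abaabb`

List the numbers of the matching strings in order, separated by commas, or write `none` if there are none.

3, 5, 8, 9

1 → no match
2 → no match
3 → match
4 → no match
5 → match
6 → no match
7 → no match
8 → match
9 → match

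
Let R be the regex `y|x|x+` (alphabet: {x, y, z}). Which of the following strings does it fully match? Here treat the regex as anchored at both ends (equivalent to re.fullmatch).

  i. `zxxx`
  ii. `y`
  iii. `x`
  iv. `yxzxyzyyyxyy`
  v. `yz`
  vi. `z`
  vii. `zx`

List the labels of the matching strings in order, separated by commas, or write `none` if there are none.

ii, iii

i → no match
ii → match
iii → match
iv → no match
v → no match
vi → no match
vii → no match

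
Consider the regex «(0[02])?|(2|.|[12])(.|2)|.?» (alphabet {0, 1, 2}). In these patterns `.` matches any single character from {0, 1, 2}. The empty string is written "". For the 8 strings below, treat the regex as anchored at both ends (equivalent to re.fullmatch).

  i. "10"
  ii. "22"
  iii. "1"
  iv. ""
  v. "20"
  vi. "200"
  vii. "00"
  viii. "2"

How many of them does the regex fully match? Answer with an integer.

7

i. "10" → match
ii. "22" → match
iii. "1" → match
iv. "" → match
v. "20" → match
vi. "200" → no match
vii. "00" → match
viii. "2" → match
Total matched: 7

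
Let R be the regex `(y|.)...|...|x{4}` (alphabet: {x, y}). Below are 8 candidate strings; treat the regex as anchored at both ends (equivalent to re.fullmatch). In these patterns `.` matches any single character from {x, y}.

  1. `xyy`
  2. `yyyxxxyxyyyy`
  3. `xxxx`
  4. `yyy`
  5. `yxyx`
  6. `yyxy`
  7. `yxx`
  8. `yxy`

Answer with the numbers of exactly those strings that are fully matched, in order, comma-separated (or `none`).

1 → match
2 → no match
3 → match
4 → match
5 → match
6 → match
7 → match
8 → match

1, 3, 4, 5, 6, 7, 8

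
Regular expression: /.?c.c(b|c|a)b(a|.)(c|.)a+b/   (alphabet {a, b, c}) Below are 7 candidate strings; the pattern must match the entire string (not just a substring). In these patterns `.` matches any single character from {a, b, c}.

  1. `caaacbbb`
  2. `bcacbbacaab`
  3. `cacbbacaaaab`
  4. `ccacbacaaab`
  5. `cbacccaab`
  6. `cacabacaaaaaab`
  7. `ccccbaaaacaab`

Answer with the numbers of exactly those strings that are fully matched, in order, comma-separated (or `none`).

1 → no match — must end with `ab`
2 → match
3 → match
4 → no match
5 → no match
6 → match
7 → no match

2, 3, 6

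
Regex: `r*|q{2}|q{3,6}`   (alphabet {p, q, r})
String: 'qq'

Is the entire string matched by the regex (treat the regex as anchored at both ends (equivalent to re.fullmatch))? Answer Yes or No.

Yes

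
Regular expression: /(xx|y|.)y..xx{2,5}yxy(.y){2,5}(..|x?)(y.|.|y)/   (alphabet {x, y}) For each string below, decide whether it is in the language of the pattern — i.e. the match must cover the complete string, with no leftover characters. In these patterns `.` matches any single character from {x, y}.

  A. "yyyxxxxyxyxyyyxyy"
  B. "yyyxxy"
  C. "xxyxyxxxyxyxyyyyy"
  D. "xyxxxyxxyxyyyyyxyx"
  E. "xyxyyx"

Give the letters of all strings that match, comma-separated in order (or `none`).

A → match
B → no match
C → match
D → no match
E → no match

A, C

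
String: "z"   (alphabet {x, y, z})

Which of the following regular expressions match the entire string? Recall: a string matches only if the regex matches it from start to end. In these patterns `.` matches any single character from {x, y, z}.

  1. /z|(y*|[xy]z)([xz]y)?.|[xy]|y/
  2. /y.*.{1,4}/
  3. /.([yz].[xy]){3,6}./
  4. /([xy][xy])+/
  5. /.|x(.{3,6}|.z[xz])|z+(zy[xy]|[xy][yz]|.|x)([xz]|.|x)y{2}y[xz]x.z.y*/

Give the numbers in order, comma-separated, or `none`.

1 → match
2 → no match — must start with "y"
3 → no match
4 → no match
5 → match

1, 5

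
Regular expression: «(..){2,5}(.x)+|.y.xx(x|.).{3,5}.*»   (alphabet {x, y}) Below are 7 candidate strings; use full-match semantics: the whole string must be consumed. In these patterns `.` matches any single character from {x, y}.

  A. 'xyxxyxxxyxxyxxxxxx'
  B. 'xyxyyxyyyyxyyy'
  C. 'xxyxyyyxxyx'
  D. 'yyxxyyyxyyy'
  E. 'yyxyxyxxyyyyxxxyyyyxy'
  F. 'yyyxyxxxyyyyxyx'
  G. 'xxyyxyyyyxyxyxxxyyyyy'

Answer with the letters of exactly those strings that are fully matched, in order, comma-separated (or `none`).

none

A → no match
B → no match
C. 'xxyxyyyxxyx' → no match
D. 'yyxxyyyxyyy' → no match
E → no match
F → no match
G → no match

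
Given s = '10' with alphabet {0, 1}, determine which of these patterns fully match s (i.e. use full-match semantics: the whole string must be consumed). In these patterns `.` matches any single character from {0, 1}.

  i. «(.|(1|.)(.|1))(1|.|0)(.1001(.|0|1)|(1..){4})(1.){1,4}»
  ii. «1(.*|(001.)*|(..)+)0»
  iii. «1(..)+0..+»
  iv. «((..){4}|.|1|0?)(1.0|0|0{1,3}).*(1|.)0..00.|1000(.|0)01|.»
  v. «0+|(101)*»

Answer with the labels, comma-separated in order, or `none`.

i → no match
ii → match
iii → no match
iv → no match
v → no match

ii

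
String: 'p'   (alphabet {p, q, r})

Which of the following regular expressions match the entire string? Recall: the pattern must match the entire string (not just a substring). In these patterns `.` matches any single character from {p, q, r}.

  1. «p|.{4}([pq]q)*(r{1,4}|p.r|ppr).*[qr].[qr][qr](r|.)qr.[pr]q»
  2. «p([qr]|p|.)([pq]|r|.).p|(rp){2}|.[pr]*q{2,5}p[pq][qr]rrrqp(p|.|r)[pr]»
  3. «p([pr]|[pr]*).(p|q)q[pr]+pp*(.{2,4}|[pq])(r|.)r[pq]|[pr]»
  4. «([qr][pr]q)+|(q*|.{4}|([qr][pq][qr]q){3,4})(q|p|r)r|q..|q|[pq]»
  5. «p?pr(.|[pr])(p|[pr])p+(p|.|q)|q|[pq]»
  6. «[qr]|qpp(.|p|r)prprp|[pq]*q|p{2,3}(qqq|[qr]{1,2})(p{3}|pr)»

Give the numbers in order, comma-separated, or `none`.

1, 3, 4, 5

1 → match
2 → no match
3 → match
4 → match
5 → match
6 → no match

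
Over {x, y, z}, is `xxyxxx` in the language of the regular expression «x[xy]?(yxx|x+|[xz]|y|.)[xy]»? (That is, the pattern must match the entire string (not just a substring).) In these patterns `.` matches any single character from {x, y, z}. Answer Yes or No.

Yes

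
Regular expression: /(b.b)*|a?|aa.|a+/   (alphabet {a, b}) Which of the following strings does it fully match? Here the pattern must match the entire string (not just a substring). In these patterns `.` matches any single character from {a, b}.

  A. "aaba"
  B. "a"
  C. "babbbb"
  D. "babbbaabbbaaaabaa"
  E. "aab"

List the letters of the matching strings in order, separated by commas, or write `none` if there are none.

A → no match
B → match
C → match
D → no match
E → match

B, C, E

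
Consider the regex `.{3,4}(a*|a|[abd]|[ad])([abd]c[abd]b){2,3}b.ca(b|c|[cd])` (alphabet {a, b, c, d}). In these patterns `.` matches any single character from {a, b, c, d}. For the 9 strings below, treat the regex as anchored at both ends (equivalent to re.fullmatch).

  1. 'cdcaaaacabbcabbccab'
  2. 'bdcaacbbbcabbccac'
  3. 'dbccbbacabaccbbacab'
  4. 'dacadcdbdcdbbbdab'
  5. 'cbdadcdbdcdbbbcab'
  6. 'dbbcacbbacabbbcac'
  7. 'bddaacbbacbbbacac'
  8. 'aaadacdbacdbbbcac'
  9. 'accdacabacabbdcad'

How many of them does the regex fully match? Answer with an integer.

1 → match
2 → match
3 → no match
4 → no match
5 → match
6 → match
7 → match
8 → match
9 → match
Total matched: 7

7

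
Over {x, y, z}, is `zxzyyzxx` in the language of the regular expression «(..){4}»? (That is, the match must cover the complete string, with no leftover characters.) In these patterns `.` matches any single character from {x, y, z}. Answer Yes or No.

Yes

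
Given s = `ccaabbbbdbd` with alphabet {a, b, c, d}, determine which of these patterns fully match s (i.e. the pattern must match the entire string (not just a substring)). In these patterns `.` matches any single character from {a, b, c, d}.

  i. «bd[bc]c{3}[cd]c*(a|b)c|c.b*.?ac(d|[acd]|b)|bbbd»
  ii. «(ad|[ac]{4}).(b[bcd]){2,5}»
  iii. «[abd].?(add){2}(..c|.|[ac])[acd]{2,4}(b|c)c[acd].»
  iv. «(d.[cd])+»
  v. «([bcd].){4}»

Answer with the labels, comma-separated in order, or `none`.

ii

i → no match
ii → match
iii → no match
iv → no match — must start with `d`
v → no match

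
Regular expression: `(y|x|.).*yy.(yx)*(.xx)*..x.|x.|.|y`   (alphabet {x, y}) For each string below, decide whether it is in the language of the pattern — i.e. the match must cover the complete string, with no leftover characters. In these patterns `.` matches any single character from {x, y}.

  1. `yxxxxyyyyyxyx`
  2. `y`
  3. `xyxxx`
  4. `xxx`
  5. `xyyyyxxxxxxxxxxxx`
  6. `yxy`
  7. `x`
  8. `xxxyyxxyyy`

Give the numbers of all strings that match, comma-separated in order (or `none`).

2, 5, 7

1 → no match
2 → match
3 → no match
4 → no match
5 → match
6 → no match
7 → match
8 → no match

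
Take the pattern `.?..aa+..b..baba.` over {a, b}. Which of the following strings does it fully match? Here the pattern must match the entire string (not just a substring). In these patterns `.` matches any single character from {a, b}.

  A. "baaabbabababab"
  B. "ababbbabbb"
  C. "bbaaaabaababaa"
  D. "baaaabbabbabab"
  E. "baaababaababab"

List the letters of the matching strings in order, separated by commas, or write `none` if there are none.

C, D, E

A → no match
B → no match
C → match
D → match
E → match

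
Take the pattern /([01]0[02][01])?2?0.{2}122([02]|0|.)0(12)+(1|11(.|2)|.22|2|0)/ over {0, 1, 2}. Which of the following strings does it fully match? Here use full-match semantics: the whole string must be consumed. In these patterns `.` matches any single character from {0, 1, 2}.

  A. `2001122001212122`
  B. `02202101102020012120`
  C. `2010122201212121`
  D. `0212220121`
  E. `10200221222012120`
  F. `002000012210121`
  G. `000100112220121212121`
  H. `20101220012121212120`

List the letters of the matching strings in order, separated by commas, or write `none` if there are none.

A → match
B → no match
C → match
D → no match
E → match
F → match
G → match
H → match

A, C, E, F, G, H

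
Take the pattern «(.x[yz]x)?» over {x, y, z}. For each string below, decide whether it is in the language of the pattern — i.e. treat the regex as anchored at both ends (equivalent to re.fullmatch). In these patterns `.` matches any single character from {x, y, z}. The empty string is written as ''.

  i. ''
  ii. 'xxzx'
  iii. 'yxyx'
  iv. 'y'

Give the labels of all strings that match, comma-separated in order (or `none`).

i. '' → match
ii. 'xxzx' → match
iii. 'yxyx' → match
iv. 'y' → no match

i, ii, iii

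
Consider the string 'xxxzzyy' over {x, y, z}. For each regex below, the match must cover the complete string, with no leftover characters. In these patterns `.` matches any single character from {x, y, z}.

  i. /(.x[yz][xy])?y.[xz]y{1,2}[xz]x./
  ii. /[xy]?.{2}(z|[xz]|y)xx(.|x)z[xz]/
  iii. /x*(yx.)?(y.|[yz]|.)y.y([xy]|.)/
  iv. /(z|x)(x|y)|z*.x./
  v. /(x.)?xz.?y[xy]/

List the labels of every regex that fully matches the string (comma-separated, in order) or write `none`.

i → no match
ii → no match
iii → no match
iv → no match
v → match

v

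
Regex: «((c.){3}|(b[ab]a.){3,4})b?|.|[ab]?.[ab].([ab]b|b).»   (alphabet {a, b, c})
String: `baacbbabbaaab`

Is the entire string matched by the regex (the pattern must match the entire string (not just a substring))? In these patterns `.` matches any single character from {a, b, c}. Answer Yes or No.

Yes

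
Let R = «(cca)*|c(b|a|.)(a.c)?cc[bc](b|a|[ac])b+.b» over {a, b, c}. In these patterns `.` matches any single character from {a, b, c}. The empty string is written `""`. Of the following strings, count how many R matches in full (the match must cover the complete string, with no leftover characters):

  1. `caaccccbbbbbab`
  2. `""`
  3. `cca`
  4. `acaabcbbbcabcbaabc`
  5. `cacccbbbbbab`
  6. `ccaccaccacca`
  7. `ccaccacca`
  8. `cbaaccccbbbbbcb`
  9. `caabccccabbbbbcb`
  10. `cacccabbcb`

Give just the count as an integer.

1 → match
2 → match
3 → match
4 → no match
5 → match
6 → match
7 → match
8 → match
9 → match
10 → match
Total matched: 9

9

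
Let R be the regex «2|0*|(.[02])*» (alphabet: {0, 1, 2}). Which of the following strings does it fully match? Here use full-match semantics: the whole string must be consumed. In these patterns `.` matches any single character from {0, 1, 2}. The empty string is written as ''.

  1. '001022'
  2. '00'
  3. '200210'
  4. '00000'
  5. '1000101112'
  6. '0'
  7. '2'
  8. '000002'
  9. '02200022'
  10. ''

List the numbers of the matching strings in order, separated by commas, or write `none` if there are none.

1, 2, 3, 4, 6, 7, 8, 9, 10

1. '001022' → match
2. '00' → match
3. '200210' → match
4. '00000' → match
5. '1000101112' → no match
6. '0' → match
7. '2' → match
8. '000002' → match
9. '02200022' → match
10. '' → match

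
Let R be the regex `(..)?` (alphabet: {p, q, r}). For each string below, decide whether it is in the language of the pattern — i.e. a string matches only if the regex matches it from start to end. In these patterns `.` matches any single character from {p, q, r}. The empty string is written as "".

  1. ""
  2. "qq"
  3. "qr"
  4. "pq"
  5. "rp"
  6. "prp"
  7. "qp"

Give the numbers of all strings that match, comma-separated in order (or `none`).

1, 2, 3, 4, 5, 7

1 → match
2 → match
3 → match
4 → match
5 → match
6 → no match
7 → match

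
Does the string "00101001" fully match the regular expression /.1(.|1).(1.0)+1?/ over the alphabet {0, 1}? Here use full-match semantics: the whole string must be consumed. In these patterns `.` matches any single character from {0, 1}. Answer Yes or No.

No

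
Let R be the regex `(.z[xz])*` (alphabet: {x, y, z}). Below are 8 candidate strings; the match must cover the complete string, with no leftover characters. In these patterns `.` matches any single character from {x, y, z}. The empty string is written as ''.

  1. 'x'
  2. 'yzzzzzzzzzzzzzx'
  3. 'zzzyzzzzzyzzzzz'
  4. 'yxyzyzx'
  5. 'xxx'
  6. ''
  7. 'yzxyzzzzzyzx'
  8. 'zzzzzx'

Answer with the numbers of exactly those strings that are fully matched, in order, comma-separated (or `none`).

1. 'x' → no match
2 → match
3 → match
4. 'yxyzyzx' → no match
5. 'xxx' → no match
6. '' → match
7. 'yzxyzzzzzyzx' → match
8. 'zzzzzx' → match

2, 3, 6, 7, 8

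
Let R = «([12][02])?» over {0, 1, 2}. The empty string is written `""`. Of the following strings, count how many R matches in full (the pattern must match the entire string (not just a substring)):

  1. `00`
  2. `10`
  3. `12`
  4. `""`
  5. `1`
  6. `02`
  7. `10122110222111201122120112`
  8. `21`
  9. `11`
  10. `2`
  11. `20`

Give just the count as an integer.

1. `00` → no match
2. `10` → match
3. `12` → match
4. `""` → match
5. `1` → no match
6. `02` → no match
7 → no match
8. `21` → no match
9. `11` → no match
10. `2` → no match
11. `20` → match
Total matched: 4

4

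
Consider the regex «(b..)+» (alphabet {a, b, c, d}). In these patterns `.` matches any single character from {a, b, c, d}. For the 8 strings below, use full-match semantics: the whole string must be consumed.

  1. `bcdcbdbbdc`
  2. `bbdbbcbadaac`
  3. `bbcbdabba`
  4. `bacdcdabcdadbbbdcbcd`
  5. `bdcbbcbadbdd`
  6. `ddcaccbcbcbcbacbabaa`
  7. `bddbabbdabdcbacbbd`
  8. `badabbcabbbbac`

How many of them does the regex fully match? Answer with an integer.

1 → no match
2 → no match
3 → match
4 → no match
5 → match
6 → no match — must start with `b`
7 → match
8 → no match
Total matched: 3

3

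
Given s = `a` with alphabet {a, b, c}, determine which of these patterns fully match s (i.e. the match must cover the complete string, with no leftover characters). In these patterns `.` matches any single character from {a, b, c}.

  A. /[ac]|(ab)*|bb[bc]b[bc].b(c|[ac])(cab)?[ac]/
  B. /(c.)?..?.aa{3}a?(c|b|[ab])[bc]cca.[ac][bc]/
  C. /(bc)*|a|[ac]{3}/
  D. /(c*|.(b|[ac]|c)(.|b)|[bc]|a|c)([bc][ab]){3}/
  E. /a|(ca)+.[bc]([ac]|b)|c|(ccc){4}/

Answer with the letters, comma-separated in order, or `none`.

A, C, E

A → match
B → no match
C → match
D → no match
E → match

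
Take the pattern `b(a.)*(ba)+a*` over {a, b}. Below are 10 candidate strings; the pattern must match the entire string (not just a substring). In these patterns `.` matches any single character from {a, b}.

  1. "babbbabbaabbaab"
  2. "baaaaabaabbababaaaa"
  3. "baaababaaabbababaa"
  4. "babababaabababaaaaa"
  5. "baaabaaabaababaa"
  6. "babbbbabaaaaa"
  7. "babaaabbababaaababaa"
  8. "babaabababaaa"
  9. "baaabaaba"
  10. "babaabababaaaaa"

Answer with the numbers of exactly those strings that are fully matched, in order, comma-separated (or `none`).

3, 4, 5, 8, 9, 10

1 → no match
2 → no match
3 → match
4 → match
5 → match
6 → no match
7 → no match
8 → match
9. "baaabaaba" → match
10 → match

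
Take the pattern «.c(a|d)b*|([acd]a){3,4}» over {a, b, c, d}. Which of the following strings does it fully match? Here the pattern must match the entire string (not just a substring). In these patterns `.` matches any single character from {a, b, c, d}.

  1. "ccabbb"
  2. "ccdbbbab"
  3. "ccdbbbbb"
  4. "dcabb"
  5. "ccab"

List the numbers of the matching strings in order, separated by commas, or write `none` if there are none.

1, 3, 4, 5

1 → match
2 → no match
3 → match
4 → match
5 → match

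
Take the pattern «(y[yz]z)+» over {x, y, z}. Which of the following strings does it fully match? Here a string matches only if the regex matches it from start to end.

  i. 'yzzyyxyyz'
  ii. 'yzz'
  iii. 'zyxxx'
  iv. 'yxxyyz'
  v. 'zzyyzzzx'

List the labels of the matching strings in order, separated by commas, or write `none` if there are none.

i. 'yzzyyxyyz' → no match
ii. 'yzz' → match
iii. 'zyxxx' → no match — must start with 'y'
iv. 'yxxyyz' → no match
v. 'zzyyzzzx' → no match — must start with 'y'

ii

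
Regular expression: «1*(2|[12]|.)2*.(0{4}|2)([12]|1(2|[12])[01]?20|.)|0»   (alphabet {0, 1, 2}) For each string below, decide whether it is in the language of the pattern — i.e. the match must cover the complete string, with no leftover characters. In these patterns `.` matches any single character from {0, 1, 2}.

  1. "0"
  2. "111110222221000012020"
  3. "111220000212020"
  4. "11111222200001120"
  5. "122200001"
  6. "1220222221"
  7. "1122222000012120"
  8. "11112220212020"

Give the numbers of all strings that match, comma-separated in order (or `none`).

1, 2, 4, 5, 7, 8

1 → match
2 → match
3 → no match
4 → match
5 → match
6 → no match
7 → match
8 → match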